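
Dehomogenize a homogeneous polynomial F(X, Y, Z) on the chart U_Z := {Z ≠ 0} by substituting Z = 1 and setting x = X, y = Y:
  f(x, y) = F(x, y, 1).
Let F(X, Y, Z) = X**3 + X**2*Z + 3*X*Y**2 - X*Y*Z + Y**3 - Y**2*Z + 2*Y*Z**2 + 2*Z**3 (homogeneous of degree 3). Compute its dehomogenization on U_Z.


f(x, y) = x**3 + x**2 + 3*x*y**2 - x*y + y**3 - y**2 + 2*y + 2

On U_Z we set Z = 1. Each monomial c·X^i·Y^j·Z^k in F becomes c·x^i·y^j·1^k = c·x^i·y^j.
Substituting Z = 1: F(X, Y, 1) = x**3 + x**2 + 3*x*y**2 - x*y + y**3 - y**2 + 2*y + 2.
Note: deg(f) ≤ deg(F) = 3; strict inequality happens when F is divisible by Z (lost terms).


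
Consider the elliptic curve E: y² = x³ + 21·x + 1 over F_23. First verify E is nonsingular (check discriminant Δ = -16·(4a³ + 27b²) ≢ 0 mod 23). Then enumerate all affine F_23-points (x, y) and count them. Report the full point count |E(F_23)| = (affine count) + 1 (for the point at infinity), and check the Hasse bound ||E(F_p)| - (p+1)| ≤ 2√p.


Affine points = {(0, 1), (0, 22), (1, 0), (5, 1), (5, 22), (7, 10), (7, 13), (12, 7), (12, 16), (14, 7), (14, 16), (17, 2), (17, 21), (18, 1), (18, 22), (20, 7), (20, 16), (22, 5), (22, 18)}; affine count = 19; |E(F_23)| = 20.

Discriminant check: Δ ∝ 4a³ + 27b² = 4·21³ + 27·1² = 4·9261 + 27·1 ≡ 18 (mod 23). Nonzero ⇒ E is nonsingular.
For each x ∈ F_23, compute rhs = x³ + 21·x + 1 mod 23, then count y ∈ F_23 with y² ≡ rhs.
  x = 0: rhs = 1, matching y values: 1, 22 (2 points).
  x = 1: rhs = 0, matching y values: 0 (1 points).
  x = 2: rhs = 5, matching y values: none (0 points).
  x = 3: rhs = 22, matching y values: none (0 points).
  x = 4: rhs = 11, matching y values: none (0 points).
  x = 5: rhs = 1, matching y values: 1, 22 (2 points).
  x = 6: rhs = 21, matching y values: none (0 points).
  x = 7: rhs = 8, matching y values: 10, 13 (2 points).
  x = 8: rhs = 14, matching y values: none (0 points).
  x = 9: rhs = 22, matching y values: none (0 points).
  x = 10: rhs = 15, matching y values: none (0 points).
  x = 11: rhs = 22, matching y values: none (0 points).
  x = 12: rhs = 3, matching y values: 7, 16 (2 points).
  x = 13: rhs = 10, matching y values: none (0 points).
  x = 14: rhs = 3, matching y values: 7, 16 (2 points).
  x = 15: rhs = 11, matching y values: none (0 points).
  x = 16: rhs = 17, matching y values: none (0 points).
  x = 17: rhs = 4, matching y values: 2, 21 (2 points).
  x = 18: rhs = 1, matching y values: 1, 22 (2 points).
  x = 19: rhs = 14, matching y values: none (0 points).
  x = 20: rhs = 3, matching y values: 7, 16 (2 points).
  x = 21: rhs = 20, matching y values: none (0 points).
  x = 22: rhs = 2, matching y values: 5, 18 (2 points).
Total affine count: 19.
Full point count |E(F_23)| = 19 + 1 = 20.
Hasse bound: |20 − (23+1)| = |-4| = 4 ≤ 2√23 ≈ 9.5917 ✓.


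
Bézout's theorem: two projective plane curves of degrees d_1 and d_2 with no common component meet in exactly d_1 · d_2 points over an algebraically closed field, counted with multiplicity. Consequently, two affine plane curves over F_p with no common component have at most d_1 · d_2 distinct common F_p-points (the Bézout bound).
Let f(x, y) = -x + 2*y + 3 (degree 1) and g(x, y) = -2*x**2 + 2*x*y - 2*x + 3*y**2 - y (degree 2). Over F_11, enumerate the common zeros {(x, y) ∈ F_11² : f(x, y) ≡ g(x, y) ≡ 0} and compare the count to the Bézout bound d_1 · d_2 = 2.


Common zeros: {(0, 4), (4, 6)}; count = 2; Bézout bound = 2.

deg(f) = 1, deg(g) = 2, so Bézout bound = 2.
Scan x ∈ F_11. For each x, list the y ∈ F_11 with f(x, y) ≡ 0 and those with g(x, y) ≡ 0 (mod 11); the common zeros in that column are the intersection.
  x = 0: f ≡ 0 at y ∈ {4}; g ≡ 0 at y ∈ {0, 4}; common: {4}.
  x = 1: f ≡ 0 at y ∈ {10}; g ≡ 0 at y ∈ {1, 6}; common: ∅.
  x = 2: f ≡ 0 at y ∈ {5}; g ≡ 0 at y ∈ ∅; common: ∅.
  x = 3: f ≡ 0 at y ∈ {0}; g ≡ 0 at y ∈ {4, 9}; common: ∅.
  x = 4: f ≡ 0 at y ∈ {6}; g ≡ 0 at y ∈ {6, 10}; common: {6}.
  x = 5: f ≡ 0 at y ∈ {1}; g ≡ 0 at y ∈ {9, 10}; common: ∅.
  x = 6: f ≡ 0 at y ∈ {7}; g ≡ 0 at y ∈ ∅; common: ∅.
  x = 7: f ≡ 0 at y ∈ {2}; g ≡ 0 at y ∈ ∅; common: ∅.
  x = 8: f ≡ 0 at y ∈ {8}; g ≡ 0 at y ∈ ∅; common: ∅.
  x = 9: f ≡ 0 at y ∈ {3}; g ≡ 0 at y ∈ ∅; common: ∅.
  x = 10: f ≡ 0 at y ∈ {9}; g ≡ 0 at y ∈ {0, 1}; common: ∅.
Collecting: common zeros = {(0, 4), (4, 6)}, so the count is 2.
Comparison with the Bézout bound: 2 ≤ 2 = deg(f)·deg(g), as expected for curves with no common component (the bound is attained).


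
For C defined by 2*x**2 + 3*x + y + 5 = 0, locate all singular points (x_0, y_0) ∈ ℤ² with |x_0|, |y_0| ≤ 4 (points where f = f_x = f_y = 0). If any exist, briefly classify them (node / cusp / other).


No singular points in the scanned grid; C is smooth there.

Compute partial derivatives:
  f_x = 4*x + 3.
  f_y = 1.
f_y = 1 is a nonzero constant, so f_y never vanishes: no point (x, y) can satisfy f = f_x = f_y = 0. In particular no (x, y) ∈ {−4, ..., 4}² is singular; the curve is smooth.


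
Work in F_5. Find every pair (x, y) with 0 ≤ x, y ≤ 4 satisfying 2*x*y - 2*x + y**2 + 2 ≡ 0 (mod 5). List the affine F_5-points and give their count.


Affine F_5-points: {(1, 0), (1, 3), (2, 2), (2, 4)}; count = 4.

For each of the 25 pairs (x, y) ∈ F_5², evaluate f(x, y) mod 5. Record the zeros.
  x = 0: [0↦2, 1↦3, 2↦1, 3↦1, 4↦3]  zeros at y ∈ ∅
  x = 1: [0↦0, 1↦3, 2↦3, 3↦0, 4↦4]  zeros at y ∈ {0, 3}
  x = 2: [0↦3, 1↦3, 2↦0, 3↦4, 4↦0]  zeros at y ∈ {2, 4}
  x = 3: [0↦1, 1↦3, 2↦2, 3↦3, 4↦1]  zeros at y ∈ ∅
  x = 4: [0↦4, 1↦3, 2↦4, 3↦2, 4↦2]  zeros at y ∈ ∅
Collecting zeros: affine points = {(1, 0), (1, 3), (2, 2), (2, 4)}.
Total count |C(F_5)_aff| = 4.


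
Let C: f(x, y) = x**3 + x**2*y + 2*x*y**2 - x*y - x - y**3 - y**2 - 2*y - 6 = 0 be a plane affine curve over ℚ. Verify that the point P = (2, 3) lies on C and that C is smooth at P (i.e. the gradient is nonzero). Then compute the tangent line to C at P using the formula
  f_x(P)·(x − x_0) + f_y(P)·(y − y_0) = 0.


Tangent line at P: 38*x - 9*y - 49 = 0.

Step 1: f(2, 3) = 0, so P lies on C.
Step 2: partial derivatives
  f_x(x, y) = 3*x**2 + 2*x*y + 2*y**2 - y - 1, f_y(x, y) = x**2 + 4*x*y - x - 3*y**2 - 2*y - 2.
  f_x(P) = 38, f_y(P) = -9 (gradient nonzero, so P is smooth).
Step 3: tangent line at P: 38·(x − 2) + -9·(y − 3) = 0.
Expanding: 38*x - 9*y - 49 = 0.


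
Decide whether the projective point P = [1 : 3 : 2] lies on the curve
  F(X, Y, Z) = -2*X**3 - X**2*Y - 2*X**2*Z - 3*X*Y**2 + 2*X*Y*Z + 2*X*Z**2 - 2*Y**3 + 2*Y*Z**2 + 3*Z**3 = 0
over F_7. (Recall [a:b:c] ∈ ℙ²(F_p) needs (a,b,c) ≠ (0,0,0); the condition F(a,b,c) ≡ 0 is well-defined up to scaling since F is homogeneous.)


F(1,3,2) ≡ 6 (mod 7); P is NOT on the curve.

Evaluate F(1, 3, 2) term-by-term (mod 7).
  -2*X**3 ↦ -2·1·1·1 = -2
  -X**2*Y ↦ -1·1·3·1 = -3
  -2*X**2*Z ↦ -2·1·1·2 = -4
  -3*X*Y**2 ↦ -3·1·9·1 = -27
  2*X*Y*Z ↦ 2·1·3·2 = 12
  2*X*Z**2 ↦ 2·1·1·4 = 8
  -2*Y**3 ↦ -2·1·27·1 = -54
  2*Y*Z**2 ↦ 2·1·3·4 = 24
  3*Z**3 ↦ 3·1·1·8 = 24
Sum: F(1, 3, 2) = (-2) + (-3) + (-4) + (-27) + (12) + (8) + (-54) + (24) + (24) = -22.
Reducing mod 7: -22 ≡ 6 (mod 7).
Since F(a, b, c) ≡ 6 ≠ 0 (mod 7), P does NOT lie on the curve.


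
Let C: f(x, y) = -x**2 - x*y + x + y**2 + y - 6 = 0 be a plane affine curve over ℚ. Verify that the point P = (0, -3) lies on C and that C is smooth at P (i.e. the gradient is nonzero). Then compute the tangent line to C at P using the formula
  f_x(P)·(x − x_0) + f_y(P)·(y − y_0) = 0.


Tangent line at P: 4*x - 5*y - 15 = 0.

Step 1: f(0, -3) = 0, so P lies on C.
Step 2: partial derivatives
  f_x(x, y) = -2*x - y + 1, f_y(x, y) = -x + 2*y + 1.
  f_x(P) = 4, f_y(P) = -5 (gradient nonzero, so P is smooth).
Step 3: tangent line at P: 4·(x − 0) + -5·(y − -3) = 0.
Expanding: 4*x - 5*y - 15 = 0.


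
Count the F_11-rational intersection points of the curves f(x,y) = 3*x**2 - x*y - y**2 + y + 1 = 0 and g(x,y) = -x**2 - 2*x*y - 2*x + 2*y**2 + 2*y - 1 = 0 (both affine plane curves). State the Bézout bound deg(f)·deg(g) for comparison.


Common zeros: {(0, 8)}; count = 1; Bézout bound = 4.

deg(f) = 2, deg(g) = 2, so Bézout bound = 4.
Scan x ∈ F_11. For each x, list the y ∈ F_11 with f(x, y) ≡ 0 and those with g(x, y) ≡ 0 (mod 11); the common zeros in that column are the intersection.
  x = 0: f ≡ 0 at y ∈ {4, 8}; g ≡ 0 at y ∈ {2, 8}; common: {8}.
  x = 1: f ≡ 0 at y ∈ {2, 9}; g ≡ 0 at y ∈ ∅; common: ∅.
  x = 2: f ≡ 0 at y ∈ {1, 9}; g ≡ 0 at y ∈ ∅; common: ∅.
  x = 3: f ≡ 0 at y ∈ ∅; g ≡ 0 at y ∈ {4, 9}; common: ∅.
  x = 4: f ≡ 0 at y ∈ ∅; g ≡ 0 at y ∈ {6, 8}; common: ∅.
  x = 5: f ≡ 0 at y ∈ {3, 4}; g ≡ 0 at y ∈ {2}; common: ∅.
  x = 6: f ≡ 0 at y ∈ ∅; g ≡ 0 at y ∈ ∅; common: ∅.
  x = 7: f ≡ 0 at y ∈ {2, 3}; g ≡ 0 at y ∈ ∅; common: ∅.
  x = 8: f ≡ 0 at y ∈ ∅; g ≡ 0 at y ∈ ∅; common: ∅.
  x = 9: f ≡ 0 at y ∈ ∅; g ≡ 0 at y ∈ {4}; common: ∅.
  x = 10: f ≡ 0 at y ∈ {5, 8}; g ≡ 0 at y ∈ {0, 9}; common: ∅.
Collecting: common zeros = {(0, 8)}, so the count is 1.
Comparison with the Bézout bound: 1 ≤ 4 = deg(f)·deg(g), as expected for curves with no common component (the affine F_11-count falls short of the bound because intersections may lie at infinity, over extension fields, or carry multiplicity).


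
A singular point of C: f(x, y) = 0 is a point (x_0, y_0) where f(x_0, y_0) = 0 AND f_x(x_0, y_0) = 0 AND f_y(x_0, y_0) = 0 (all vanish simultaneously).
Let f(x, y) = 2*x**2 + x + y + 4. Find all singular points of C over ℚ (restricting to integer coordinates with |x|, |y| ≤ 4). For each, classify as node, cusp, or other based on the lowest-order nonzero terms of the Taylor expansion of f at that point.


No singular points in the scanned grid; C is smooth there.

Compute partial derivatives:
  f_x = 4*x + 1.
  f_y = 1.
f_y = 1 is a nonzero constant, so f_y never vanishes: no point (x, y) can satisfy f = f_x = f_y = 0. In particular no (x, y) ∈ {−4, ..., 4}² is singular; the curve is smooth.


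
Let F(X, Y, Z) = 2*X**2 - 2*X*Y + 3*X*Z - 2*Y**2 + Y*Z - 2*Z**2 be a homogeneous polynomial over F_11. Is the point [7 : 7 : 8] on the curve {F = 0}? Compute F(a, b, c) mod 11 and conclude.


F(7,7,8) ≡ 9 (mod 11); P is NOT on the curve.

Evaluate F(7, 7, 8) term-by-term (mod 11).
  2*X**2 ↦ 2·49·1·1 = 98
  -2*X*Y ↦ -2·7·7·1 = -98
  3*X*Z ↦ 3·7·1·8 = 168
  -2*Y**2 ↦ -2·1·49·1 = -98
  Y*Z ↦ 1·1·7·8 = 56
  -2*Z**2 ↦ -2·1·1·64 = -128
Sum: F(7, 7, 8) = (98) + (-98) + (168) + (-98) + (56) + (-128) = -2.
Reducing mod 11: -2 ≡ 9 (mod 11).
Since F(a, b, c) ≡ 9 ≠ 0 (mod 11), P does NOT lie on the curve.


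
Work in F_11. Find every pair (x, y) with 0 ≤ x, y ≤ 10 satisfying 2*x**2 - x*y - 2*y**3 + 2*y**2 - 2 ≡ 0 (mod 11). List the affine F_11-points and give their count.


Affine F_11-points: {(0, 9), (1, 0), (8, 3), (10, 0), (10, 3), (10, 9)}; count = 6.

For each of the 121 pairs (x, y) ∈ F_11², evaluate f(x, y) mod 11. Record the zeros.
  x = 0: [0↦9, 1↦9, 2↦1, 3↦6, 4↦1, 5↦7, 6↦1, 7↦4, 8↦4, 9↦0, 10↦2]  zeros at y ∈ {9}
  x = 1: [0↦0, 1↦10, 2↦1, 3↦5, 4↦10, 5↦4, 6↦8, 7↦10, 8↦9, 9↦4, 10↦5]  zeros at y ∈ {0}
  x = 2: [0↦6, 1↦4, 2↦5, 3↦8, 4↦1, 5↦5, 6↦8, 7↦9, 8↦7, 9↦1, 10↦1]  zeros at y ∈ ∅
  x = 3: [0↦5, 1↦2, 2↦2, 3↦4, 4↦7, 5↦10, 6↦1, 7↦1, 8↦9, 9↦2, 10↦1]  zeros at y ∈ ∅
  x = 4: [0↦8, 1↦4, 2↦3, 3↦4, 4↦6, 5↦8, 6↦9, 7↦8, 8↦4, 9↦7, 10↦5]  zeros at y ∈ ∅
  x = 5: [0↦4, 1↦10, 2↦8, 3↦8, 4↦9, 5↦10, 6↦10, 7↦8, 8↦3, 9↦5, 10↦2]  zeros at y ∈ ∅
  x = 6: [0↦4, 1↦9, 2↦6, 3↦5, 4↦5, 5↦5, 6↦4, 7↦1, 8↦6, 9↦7, 10↦3]  zeros at y ∈ ∅
  x = 7: [0↦8, 1↦1, 2↦8, 3↦6, 4↦5, 5↦4, 6↦2, 7↦9, 8↦2, 9↦2, 10↦8]  zeros at y ∈ ∅
  x = 8: [0↦5, 1↦8, 2↦3, 3↦0, 4↦9, 5↦7, 6↦4, 7↦10, 8↦2, 9↦1, 10↦6]  zeros at y ∈ {3}
  x = 9: [0↦6, 1↦8, 2↦2, 3↦9, 4↦6, 5↦3, 6↦10, 7↦4, 8↦6, 9↦4, 10↦8]  zeros at y ∈ ∅
  x = 10: [0↦0, 1↦1, 2↦5, 3↦0, 4↦7, 5↦3, 6↦9, 7↦2, 8↦3, 9↦0, 10↦3]  zeros at y ∈ {0, 3, 9}
Collecting zeros: affine points = {(0, 9), (1, 0), (8, 3), (10, 0), (10, 3), (10, 9)}.
Total count |C(F_11)_aff| = 6.


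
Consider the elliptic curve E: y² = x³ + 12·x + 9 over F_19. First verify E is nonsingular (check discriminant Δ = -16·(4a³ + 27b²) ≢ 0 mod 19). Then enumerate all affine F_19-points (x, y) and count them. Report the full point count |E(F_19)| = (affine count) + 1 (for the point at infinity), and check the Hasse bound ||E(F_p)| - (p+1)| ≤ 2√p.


Affine points = {(0, 3), (0, 16), (4, 8), (4, 11), (5, 2), (5, 17), (8, 3), (8, 16), (11, 3), (11, 16), (12, 0), (13, 5), (13, 14), (15, 7), (15, 12)}; affine count = 15; |E(F_19)| = 16.

Discriminant check: Δ ∝ 4a³ + 27b² = 4·12³ + 27·9² = 4·1728 + 27·81 ≡ 17 (mod 19). Nonzero ⇒ E is nonsingular.
For each x ∈ F_19, compute rhs = x³ + 12·x + 9 mod 19, then count y ∈ F_19 with y² ≡ rhs.
  x = 0: rhs = 9, matching y values: 3, 16 (2 points).
  x = 1: rhs = 3, matching y values: none (0 points).
  x = 2: rhs = 3, matching y values: none (0 points).
  x = 3: rhs = 15, matching y values: none (0 points).
  x = 4: rhs = 7, matching y values: 8, 11 (2 points).
  x = 5: rhs = 4, matching y values: 2, 17 (2 points).
  x = 6: rhs = 12, matching y values: none (0 points).
  x = 7: rhs = 18, matching y values: none (0 points).
  x = 8: rhs = 9, matching y values: 3, 16 (2 points).
  x = 9: rhs = 10, matching y values: none (0 points).
  x = 10: rhs = 8, matching y values: none (0 points).
  x = 11: rhs = 9, matching y values: 3, 16 (2 points).
  x = 12: rhs = 0, matching y values: 0 (1 points).
  x = 13: rhs = 6, matching y values: 5, 14 (2 points).
  x = 14: rhs = 14, matching y values: none (0 points).
  x = 15: rhs = 11, matching y values: 7, 12 (2 points).
  x = 16: rhs = 3, matching y values: none (0 points).
  x = 17: rhs = 15, matching y values: none (0 points).
  x = 18: rhs = 15, matching y values: none (0 points).
Total affine count: 15.
Full point count |E(F_19)| = 15 + 1 = 16.
Hasse bound: |16 − (19+1)| = |-4| = 4 ≤ 2√19 ≈ 8.7178 ✓.


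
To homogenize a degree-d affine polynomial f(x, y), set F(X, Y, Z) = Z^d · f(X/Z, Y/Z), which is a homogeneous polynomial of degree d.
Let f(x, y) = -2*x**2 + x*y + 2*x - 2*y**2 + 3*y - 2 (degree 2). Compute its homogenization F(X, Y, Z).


F(X, Y, Z) = -2*X**2 + X*Y + 2*X*Z - 2*Y**2 + 3*Y*Z - 2*Z**2

deg(f) = 2.
Substitute x = X/Z, y = Y/Z into f, then multiply by Z^2.
  monomial -2·x^2·y^0 ↦ -2·X^2·Y^0·Z^0.
  monomial 1·x^1·y^1 ↦ 1·X^1·Y^1·Z^0.
  monomial 2·x^1·y^0 ↦ 2·X^1·Y^0·Z^1.
  monomial -2·x^0·y^2 ↦ -2·X^0·Y^2·Z^0.
  monomial 3·x^0·y^1 ↦ 3·X^0·Y^1·Z^1.
  monomial -2·x^0·y^0 ↦ -2·X^0·Y^0·Z^2.
Collecting: F(X, Y, Z) = -2*X**2 + X*Y + 2*X*Z - 2*Y**2 + 3*Y*Z - 2*Z**2.


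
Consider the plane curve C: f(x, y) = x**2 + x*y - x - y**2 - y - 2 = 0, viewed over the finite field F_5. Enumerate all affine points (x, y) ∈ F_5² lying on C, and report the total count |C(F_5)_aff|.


Affine F_5-points: {(2, 0), (2, 1), (3, 1), (4, 0), (4, 3)}; count = 5.

For each of the 25 pairs (x, y) ∈ F_5², evaluate f(x, y) mod 5. Record the zeros.
  x = 0: [0↦3, 1↦1, 2↦2, 3↦1, 4↦3]  zeros at y ∈ ∅
  x = 1: [0↦3, 1↦2, 2↦4, 3↦4, 4↦2]  zeros at y ∈ ∅
  x = 2: [0↦0, 1↦0, 2↦3, 3↦4, 4↦3]  zeros at y ∈ {0, 1}
  x = 3: [0↦4, 1↦0, 2↦4, 3↦1, 4↦1]  zeros at y ∈ {1}
  x = 4: [0↦0, 1↦2, 2↦2, 3↦0, 4↦1]  zeros at y ∈ {0, 3}
Collecting zeros: affine points = {(2, 0), (2, 1), (3, 1), (4, 0), (4, 3)}.
Total count |C(F_5)_aff| = 5.


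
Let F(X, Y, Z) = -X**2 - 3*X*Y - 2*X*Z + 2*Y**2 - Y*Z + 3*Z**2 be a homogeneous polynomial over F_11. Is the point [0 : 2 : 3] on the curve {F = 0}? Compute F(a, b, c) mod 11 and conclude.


F(0,2,3) ≡ 7 (mod 11); P is NOT on the curve.

Evaluate F(0, 2, 3) term-by-term (mod 11).
  -X**2 ↦ -1·0·1·1 = 0
  -3*X*Y ↦ -3·0·2·1 = 0
  -2*X*Z ↦ -2·0·1·3 = 0
  2*Y**2 ↦ 2·1·4·1 = 8
  -Y*Z ↦ -1·1·2·3 = -6
  3*Z**2 ↦ 3·1·1·9 = 27
Sum: F(0, 2, 3) = (0) + (0) + (0) + (8) + (-6) + (27) = 29.
Reducing mod 11: 29 ≡ 7 (mod 11).
Since F(a, b, c) ≡ 7 ≠ 0 (mod 11), P does NOT lie on the curve.


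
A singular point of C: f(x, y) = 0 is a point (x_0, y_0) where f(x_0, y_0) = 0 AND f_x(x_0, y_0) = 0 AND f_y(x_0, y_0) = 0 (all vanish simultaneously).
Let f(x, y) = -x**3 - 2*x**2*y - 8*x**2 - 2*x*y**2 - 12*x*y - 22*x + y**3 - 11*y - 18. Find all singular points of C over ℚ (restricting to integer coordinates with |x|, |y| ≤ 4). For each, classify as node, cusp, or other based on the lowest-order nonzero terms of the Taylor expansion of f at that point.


Singular points: {(-2, -1)}; classification: cusp.

Compute partial derivatives:
  f_x = -3*x**2 - 4*x*y - 16*x - 2*y**2 - 12*y - 22.
  f_y = -2*x**2 - 4*x*y - 12*x + 3*y**2 - 11.
Scan x_0 ∈ {−4, ..., 4}. For each x_0, f_y(x_0, y) is a polynomial in y; find its integer roots y ∈ {−4, ..., 4}, then test f_x and f at those candidates.
  x = -4: f_y(-4, y) = 3*y**2 + 16*y + 5; no integer root y with |y| ≤ 4.
  x = -3: f_y(-3, y) = 3*y**2 + 12*y + 7; no integer root y with |y| ≤ 4.
  x = -2: f_y(-2, y) = 3*y**2 + 8*y + 5; vanishes at y ∈ {-1}. (-2, -1): f_x = 0, f = 0 — SINGULAR.
  x = -1: f_y(-1, y) = 3*y**2 + 4*y - 1; no integer root y with |y| ≤ 4.
  x = 0: f_y(0, y) = 3*y**2 - 11; no integer root y with |y| ≤ 4.
  x = 1: f_y(1, y) = 3*y**2 - 4*y - 25; no integer root y with |y| ≤ 4.
  x = 2: f_y(2, y) = 3*y**2 - 8*y - 43; no integer root y with |y| ≤ 4.
  x = 3: f_y(3, y) = 3*y**2 - 12*y - 65; no integer root y with |y| ≤ 4.
  x = 4: f_y(4, y) = 3*y**2 - 16*y - 91; no integer root y with |y| ≤ 4.
Only singular point on the grid: (-2, -1).
Classify: substitute x = -2 + u, y = -1 + v and expand: f = -u**3 - 2*u**2*v - 2*u*v**2 + v**3 + v**2.
No constant or linear terms (consistent with a singular point). Quadratic part: v**2. Cubic part: -u**3 - 2*u**2*v - 2*u*v**2 + v**3.
The quadratic part v**2 is a perfect square, so there is a single (double) tangent line v = 0, i.e. y = -1. Restricting the cubic part to that line (v = 0) leaves -u**3 ≠ 0, so f is not divisible by v and the branch is v² ≈ u**3 to lowest order — this is a cusp.
Classification: cusp.


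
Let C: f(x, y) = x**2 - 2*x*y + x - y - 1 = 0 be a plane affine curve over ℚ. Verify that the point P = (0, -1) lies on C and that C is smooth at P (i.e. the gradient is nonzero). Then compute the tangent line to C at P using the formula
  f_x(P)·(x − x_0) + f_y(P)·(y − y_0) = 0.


Tangent line at P: 3*x - y - 1 = 0.

Step 1: f(0, -1) = 0, so P lies on C.
Step 2: partial derivatives
  f_x(x, y) = 2*x - 2*y + 1, f_y(x, y) = -2*x - 1.
  f_x(P) = 3, f_y(P) = -1 (gradient nonzero, so P is smooth).
Step 3: tangent line at P: 3·(x − 0) + -1·(y − -1) = 0.
Expanding: 3*x - y - 1 = 0.


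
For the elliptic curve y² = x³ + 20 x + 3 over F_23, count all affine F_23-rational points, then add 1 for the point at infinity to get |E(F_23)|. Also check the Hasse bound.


Affine points = {(0, 7), (0, 16), (1, 1), (1, 22), (4, 3), (4, 20), (7, 7), (7, 16), (8, 10), (8, 13), (11, 6), (11, 17), (12, 4), (12, 19), (16, 7), (16, 16), (17, 9), (17, 14), (18, 10), (18, 13), (20, 10), (20, 13), (21, 1), (21, 22)}; affine count = 24; |E(F_23)| = 25.

Discriminant check: Δ ∝ 4a³ + 27b² = 4·20³ + 27·3² = 4·8000 + 27·9 ≡ 20 (mod 23). Nonzero ⇒ E is nonsingular.
For each x ∈ F_23, compute rhs = x³ + 20·x + 3 mod 23, then count y ∈ F_23 with y² ≡ rhs.
  x = 0: rhs = 3, matching y values: 7, 16 (2 points).
  x = 1: rhs = 1, matching y values: 1, 22 (2 points).
  x = 2: rhs = 5, matching y values: none (0 points).
  x = 3: rhs = 21, matching y values: none (0 points).
  x = 4: rhs = 9, matching y values: 3, 20 (2 points).
  x = 5: rhs = 21, matching y values: none (0 points).
  x = 6: rhs = 17, matching y values: none (0 points).
  x = 7: rhs = 3, matching y values: 7, 16 (2 points).
  x = 8: rhs = 8, matching y values: 10, 13 (2 points).
  x = 9: rhs = 15, matching y values: none (0 points).
  x = 10: rhs = 7, matching y values: none (0 points).
  x = 11: rhs = 13, matching y values: 6, 17 (2 points).
  x = 12: rhs = 16, matching y values: 4, 19 (2 points).
  x = 13: rhs = 22, matching y values: none (0 points).
  x = 14: rhs = 14, matching y values: none (0 points).
  x = 15: rhs = 21, matching y values: none (0 points).
  x = 16: rhs = 3, matching y values: 7, 16 (2 points).
  x = 17: rhs = 12, matching y values: 9, 14 (2 points).
  x = 18: rhs = 8, matching y values: 10, 13 (2 points).
  x = 19: rhs = 20, matching y values: none (0 points).
  x = 20: rhs = 8, matching y values: 10, 13 (2 points).
  x = 21: rhs = 1, matching y values: 1, 22 (2 points).
  x = 22: rhs = 5, matching y values: none (0 points).
Total affine count: 24.
Full point count |E(F_23)| = 24 + 1 = 25.
Hasse bound: |25 − (23+1)| = |1| = 1 ≤ 2√23 ≈ 9.5917 ✓.


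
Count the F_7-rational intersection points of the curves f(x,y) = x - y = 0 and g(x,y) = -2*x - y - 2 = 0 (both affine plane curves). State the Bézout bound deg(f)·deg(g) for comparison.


Common zeros: {(4, 4)}; count = 1; Bézout bound = 1.

deg(f) = 1, deg(g) = 1, so Bézout bound = 1.
Scan x ∈ F_7. For each x, list the y ∈ F_7 with f(x, y) ≡ 0 and those with g(x, y) ≡ 0 (mod 7); the common zeros in that column are the intersection.
  x = 0: f ≡ 0 at y ∈ {0}; g ≡ 0 at y ∈ {5}; common: ∅.
  x = 1: f ≡ 0 at y ∈ {1}; g ≡ 0 at y ∈ {3}; common: ∅.
  x = 2: f ≡ 0 at y ∈ {2}; g ≡ 0 at y ∈ {1}; common: ∅.
  x = 3: f ≡ 0 at y ∈ {3}; g ≡ 0 at y ∈ {6}; common: ∅.
  x = 4: f ≡ 0 at y ∈ {4}; g ≡ 0 at y ∈ {4}; common: {4}.
  x = 5: f ≡ 0 at y ∈ {5}; g ≡ 0 at y ∈ {2}; common: ∅.
  x = 6: f ≡ 0 at y ∈ {6}; g ≡ 0 at y ∈ {0}; common: ∅.
Collecting: common zeros = {(4, 4)}, so the count is 1.
Comparison with the Bézout bound: 1 ≤ 1 = deg(f)·deg(g), as expected for curves with no common component (the bound is attained).


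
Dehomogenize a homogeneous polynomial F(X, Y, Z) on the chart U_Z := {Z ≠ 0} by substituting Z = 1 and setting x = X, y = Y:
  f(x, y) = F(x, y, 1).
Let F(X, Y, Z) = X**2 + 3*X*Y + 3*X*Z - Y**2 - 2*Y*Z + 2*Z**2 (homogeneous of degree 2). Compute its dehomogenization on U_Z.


f(x, y) = x**2 + 3*x*y + 3*x - y**2 - 2*y + 2

On U_Z we set Z = 1. Each monomial c·X^i·Y^j·Z^k in F becomes c·x^i·y^j·1^k = c·x^i·y^j.
Substituting Z = 1: F(X, Y, 1) = x**2 + 3*x*y + 3*x - y**2 - 2*y + 2.
Note: deg(f) ≤ deg(F) = 2; strict inequality happens when F is divisible by Z (lost terms).


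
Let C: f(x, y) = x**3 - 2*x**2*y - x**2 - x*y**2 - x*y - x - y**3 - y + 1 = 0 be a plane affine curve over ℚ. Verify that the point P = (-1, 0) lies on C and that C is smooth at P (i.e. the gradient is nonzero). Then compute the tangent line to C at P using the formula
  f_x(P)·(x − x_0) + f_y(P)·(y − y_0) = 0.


Tangent line at P: 4*x - 2*y + 4 = 0.

Step 1: f(-1, 0) = 0, so P lies on C.
Step 2: partial derivatives
  f_x(x, y) = 3*x**2 - 4*x*y - 2*x - y**2 - y - 1, f_y(x, y) = -2*x**2 - 2*x*y - x - 3*y**2 - 1.
  f_x(P) = 4, f_y(P) = -2 (gradient nonzero, so P is smooth).
Step 3: tangent line at P: 4·(x − -1) + -2·(y − 0) = 0.
Expanding: 4*x - 2*y + 4 = 0.


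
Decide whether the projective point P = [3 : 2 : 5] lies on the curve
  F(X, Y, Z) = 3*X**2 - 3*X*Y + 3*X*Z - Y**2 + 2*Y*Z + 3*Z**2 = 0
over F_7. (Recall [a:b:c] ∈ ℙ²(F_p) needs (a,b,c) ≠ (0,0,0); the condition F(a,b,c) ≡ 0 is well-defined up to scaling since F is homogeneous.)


F(3,2,5) ≡ 5 (mod 7); P is NOT on the curve.

Evaluate F(3, 2, 5) term-by-term (mod 7).
  3*X**2 ↦ 3·9·1·1 = 27
  -3*X*Y ↦ -3·3·2·1 = -18
  3*X*Z ↦ 3·3·1·5 = 45
  -Y**2 ↦ -1·1·4·1 = -4
  2*Y*Z ↦ 2·1·2·5 = 20
  3*Z**2 ↦ 3·1·1·25 = 75
Sum: F(3, 2, 5) = (27) + (-18) + (45) + (-4) + (20) + (75) = 145.
Reducing mod 7: 145 ≡ 5 (mod 7).
Since F(a, b, c) ≡ 5 ≠ 0 (mod 7), P does NOT lie on the curve.


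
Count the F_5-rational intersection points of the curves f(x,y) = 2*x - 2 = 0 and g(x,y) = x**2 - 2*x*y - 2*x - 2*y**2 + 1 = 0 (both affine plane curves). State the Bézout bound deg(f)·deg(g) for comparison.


Common zeros: {(1, 0), (1, 4)}; count = 2; Bézout bound = 2.

deg(f) = 1, deg(g) = 2, so Bézout bound = 2.
Scan x ∈ F_5. For each x, list the y ∈ F_5 with f(x, y) ≡ 0 and those with g(x, y) ≡ 0 (mod 5); the common zeros in that column are the intersection.
  x = 0: f ≡ 0 at y ∈ ∅; g ≡ 0 at y ∈ ∅; common: ∅.
  x = 1: f ≡ 0 at y ∈ {0, 1, 2, 3, 4}; g ≡ 0 at y ∈ {0, 4}; common: {0, 4}.
  x = 2: f ≡ 0 at y ∈ ∅; g ≡ 0 at y ∈ {1, 2}; common: ∅.
  x = 3: f ≡ 0 at y ∈ ∅; g ≡ 0 at y ∈ ∅; common: ∅.
  x = 4: f ≡ 0 at y ∈ ∅; g ≡ 0 at y ∈ {2, 4}; common: ∅.
Collecting: common zeros = {(1, 0), (1, 4)}, so the count is 2.
Comparison with the Bézout bound: 2 ≤ 2 = deg(f)·deg(g), as expected for curves with no common component (the bound is attained).


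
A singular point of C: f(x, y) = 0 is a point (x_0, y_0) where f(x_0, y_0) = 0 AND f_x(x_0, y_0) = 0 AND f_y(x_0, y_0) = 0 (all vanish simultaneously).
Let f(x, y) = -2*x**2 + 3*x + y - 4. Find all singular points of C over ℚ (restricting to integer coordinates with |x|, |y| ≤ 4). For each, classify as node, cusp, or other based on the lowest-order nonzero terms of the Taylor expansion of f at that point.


No singular points in the scanned grid; C is smooth there.

Compute partial derivatives:
  f_x = 3 - 4*x.
  f_y = 1.
f_y = 1 is a nonzero constant, so f_y never vanishes: no point (x, y) can satisfy f = f_x = f_y = 0. In particular no (x, y) ∈ {−4, ..., 4}² is singular; the curve is smooth.


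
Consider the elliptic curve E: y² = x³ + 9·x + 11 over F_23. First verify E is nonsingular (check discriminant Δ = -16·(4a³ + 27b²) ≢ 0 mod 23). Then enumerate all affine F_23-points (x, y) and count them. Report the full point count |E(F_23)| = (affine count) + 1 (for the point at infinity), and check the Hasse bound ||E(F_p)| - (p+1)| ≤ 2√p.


Affine points = {(7, 7), (7, 16), (9, 4), (9, 19), (13, 5), (13, 18), (14, 11), (14, 12), (15, 5), (15, 18), (18, 5), (18, 18), (19, 7), (19, 16), (20, 7), (20, 16), (21, 10), (21, 13), (22, 1), (22, 22)}; affine count = 20; |E(F_23)| = 21.

Discriminant check: Δ ∝ 4a³ + 27b² = 4·9³ + 27·11² = 4·729 + 27·121 ≡ 19 (mod 23). Nonzero ⇒ E is nonsingular.
For each x ∈ F_23, compute rhs = x³ + 9·x + 11 mod 23, then count y ∈ F_23 with y² ≡ rhs.
  x = 0: rhs = 11, matching y values: none (0 points).
  x = 1: rhs = 21, matching y values: none (0 points).
  x = 2: rhs = 14, matching y values: none (0 points).
  x = 3: rhs = 19, matching y values: none (0 points).
  x = 4: rhs = 19, matching y values: none (0 points).
  x = 5: rhs = 20, matching y values: none (0 points).
  x = 6: rhs = 5, matching y values: none (0 points).
  x = 7: rhs = 3, matching y values: 7, 16 (2 points).
  x = 8: rhs = 20, matching y values: none (0 points).
  x = 9: rhs = 16, matching y values: 4, 19 (2 points).
  x = 10: rhs = 20, matching y values: none (0 points).
  x = 11: rhs = 15, matching y values: none (0 points).
  x = 12: rhs = 7, matching y values: none (0 points).
  x = 13: rhs = 2, matching y values: 5, 18 (2 points).
  x = 14: rhs = 6, matching y values: 11, 12 (2 points).
  x = 15: rhs = 2, matching y values: 5, 18 (2 points).
  x = 16: rhs = 19, matching y values: none (0 points).
  x = 17: rhs = 17, matching y values: none (0 points).
  x = 18: rhs = 2, matching y values: 5, 18 (2 points).
  x = 19: rhs = 3, matching y values: 7, 16 (2 points).
  x = 20: rhs = 3, matching y values: 7, 16 (2 points).
  x = 21: rhs = 8, matching y values: 10, 13 (2 points).
  x = 22: rhs = 1, matching y values: 1, 22 (2 points).
Total affine count: 20.
Full point count |E(F_23)| = 20 + 1 = 21.
Hasse bound: |21 − (23+1)| = |-3| = 3 ≤ 2√23 ≈ 9.5917 ✓.


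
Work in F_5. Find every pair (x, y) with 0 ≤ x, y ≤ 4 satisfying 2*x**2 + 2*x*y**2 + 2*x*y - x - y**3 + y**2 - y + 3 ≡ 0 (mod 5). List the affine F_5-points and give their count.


Affine F_5-points: {(1, 2)}; count = 1.

For each of the 25 pairs (x, y) ∈ F_5², evaluate f(x, y) mod 5. Record the zeros.
  x = 0: [0↦3, 1↦2, 2↦2, 3↦2, 4↦1]  zeros at y ∈ ∅
  x = 1: [0↦4, 1↦2, 2↦0, 3↦2, 4↦2]  zeros at y ∈ {2}
  x = 2: [0↦4, 1↦1, 2↦2, 3↦1, 4↦2]  zeros at y ∈ ∅
  x = 3: [0↦3, 1↦4, 2↦3, 3↦4, 4↦1]  zeros at y ∈ ∅
  x = 4: [0↦1, 1↦1, 2↦3, 3↦1, 4↦4]  zeros at y ∈ ∅
Collecting zeros: affine points = {(1, 2)}.
Total count |C(F_5)_aff| = 1.


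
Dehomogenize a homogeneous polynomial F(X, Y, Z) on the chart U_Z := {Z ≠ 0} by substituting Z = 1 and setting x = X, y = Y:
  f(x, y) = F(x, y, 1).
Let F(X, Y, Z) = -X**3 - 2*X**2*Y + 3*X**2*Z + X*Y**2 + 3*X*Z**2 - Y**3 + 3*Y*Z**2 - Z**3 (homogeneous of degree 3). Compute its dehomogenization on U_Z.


f(x, y) = -x**3 - 2*x**2*y + 3*x**2 + x*y**2 + 3*x - y**3 + 3*y - 1

On U_Z we set Z = 1. Each monomial c·X^i·Y^j·Z^k in F becomes c·x^i·y^j·1^k = c·x^i·y^j.
Substituting Z = 1: F(X, Y, 1) = -x**3 - 2*x**2*y + 3*x**2 + x*y**2 + 3*x - y**3 + 3*y - 1.
Note: deg(f) ≤ deg(F) = 3; strict inequality happens when F is divisible by Z (lost terms).


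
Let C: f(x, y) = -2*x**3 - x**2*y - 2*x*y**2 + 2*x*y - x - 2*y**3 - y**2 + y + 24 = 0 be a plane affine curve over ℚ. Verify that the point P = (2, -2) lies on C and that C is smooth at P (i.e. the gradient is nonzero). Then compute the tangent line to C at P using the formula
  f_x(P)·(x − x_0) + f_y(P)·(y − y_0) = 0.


Tangent line at P: -29*x - 3*y + 52 = 0.

Step 1: f(2, -2) = 0, so P lies on C.
Step 2: partial derivatives
  f_x(x, y) = -6*x**2 - 2*x*y - 2*y**2 + 2*y - 1, f_y(x, y) = -x**2 - 4*x*y + 2*x - 6*y**2 - 2*y + 1.
  f_x(P) = -29, f_y(P) = -3 (gradient nonzero, so P is smooth).
Step 3: tangent line at P: -29·(x − 2) + -3·(y − -2) = 0.
Expanding: -29*x - 3*y + 52 = 0.


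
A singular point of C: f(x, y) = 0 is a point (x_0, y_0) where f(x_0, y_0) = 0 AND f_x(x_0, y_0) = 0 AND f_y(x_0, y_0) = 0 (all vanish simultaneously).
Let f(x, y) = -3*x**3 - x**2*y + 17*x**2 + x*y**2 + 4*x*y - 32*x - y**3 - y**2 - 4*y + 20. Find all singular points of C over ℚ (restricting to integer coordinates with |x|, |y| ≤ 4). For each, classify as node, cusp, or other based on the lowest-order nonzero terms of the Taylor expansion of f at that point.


Singular points: {(2, 0)}; classification: node.

Compute partial derivatives:
  f_x = -9*x**2 - 2*x*y + 34*x + y**2 + 4*y - 32.
  f_y = -x**2 + 2*x*y + 4*x - 3*y**2 - 2*y - 4.
Scan x_0 ∈ {−4, ..., 4}. For each x_0, f_y(x_0, y) is a polynomial in y; find its integer roots y ∈ {−4, ..., 4}, then test f_x and f at those candidates.
  x = -4: f_y(-4, y) = -3*y**2 - 10*y - 36; no integer root y with |y| ≤ 4.
  x = -3: f_y(-3, y) = -3*y**2 - 8*y - 25; no integer root y with |y| ≤ 4.
  x = -2: f_y(-2, y) = -3*y**2 - 6*y - 16; no integer root y with |y| ≤ 4.
  x = -1: f_y(-1, y) = -3*y**2 - 4*y - 9; no integer root y with |y| ≤ 4.
  x = 0: f_y(0, y) = -3*y**2 - 2*y - 4; no integer root y with |y| ≤ 4.
  x = 1: f_y(1, y) = -3*y**2 - 1; no integer root y with |y| ≤ 4.
  x = 2: f_y(2, y) = -3*y**2 + 2*y; vanishes at y ∈ {0}. (2, 0): f_x = 0, f = 0 — SINGULAR.
  x = 3: f_y(3, y) = -3*y**2 + 4*y - 1; vanishes at y ∈ {1}. (3, 1): f_x = -12 ≠ 0.
  x = 4: f_y(4, y) = -3*y**2 + 6*y - 4; no integer root y with |y| ≤ 4.
Only singular point on the grid: (2, 0).
Classify: substitute x = 2 + u, y = 0 + v and expand: f = -3*u**3 - u**2*v - u**2 + u*v**2 - v**3 + v**2.
No constant or linear terms (consistent with a singular point). Quadratic part: -u**2 + v**2. Cubic part: -3*u**3 - u**2*v + u*v**2 - v**3.
The quadratic part v**2 - u**2 = (v − u)(v + u) splits into two distinct linear factors, so there are two distinct tangent lines y − 0 = ±(x − 2) — this is a node (ordinary double point).
Classification: node.


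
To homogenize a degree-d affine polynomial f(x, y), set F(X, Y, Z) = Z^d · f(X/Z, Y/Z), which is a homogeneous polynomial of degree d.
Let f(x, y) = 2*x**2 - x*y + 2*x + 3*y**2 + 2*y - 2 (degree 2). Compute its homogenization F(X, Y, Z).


F(X, Y, Z) = 2*X**2 - X*Y + 2*X*Z + 3*Y**2 + 2*Y*Z - 2*Z**2

deg(f) = 2.
Substitute x = X/Z, y = Y/Z into f, then multiply by Z^2.
  monomial 2·x^2·y^0 ↦ 2·X^2·Y^0·Z^0.
  monomial -1·x^1·y^1 ↦ -1·X^1·Y^1·Z^0.
  monomial 2·x^1·y^0 ↦ 2·X^1·Y^0·Z^1.
  monomial 3·x^0·y^2 ↦ 3·X^0·Y^2·Z^0.
  monomial 2·x^0·y^1 ↦ 2·X^0·Y^1·Z^1.
  monomial -2·x^0·y^0 ↦ -2·X^0·Y^0·Z^2.
Collecting: F(X, Y, Z) = 2*X**2 - X*Y + 2*X*Z + 3*Y**2 + 2*Y*Z - 2*Z**2.


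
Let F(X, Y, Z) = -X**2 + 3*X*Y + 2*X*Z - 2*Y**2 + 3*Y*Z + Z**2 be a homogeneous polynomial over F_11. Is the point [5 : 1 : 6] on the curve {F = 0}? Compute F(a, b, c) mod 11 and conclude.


F(5,1,6) ≡ 3 (mod 11); P is NOT on the curve.

Evaluate F(5, 1, 6) term-by-term (mod 11).
  -X**2 ↦ -1·25·1·1 = -25
  3*X*Y ↦ 3·5·1·1 = 15
  2*X*Z ↦ 2·5·1·6 = 60
  -2*Y**2 ↦ -2·1·1·1 = -2
  3*Y*Z ↦ 3·1·1·6 = 18
  Z**2 ↦ 1·1·1·36 = 36
Sum: F(5, 1, 6) = (-25) + (15) + (60) + (-2) + (18) + (36) = 102.
Reducing mod 11: 102 ≡ 3 (mod 11).
Since F(a, b, c) ≡ 3 ≠ 0 (mod 11), P does NOT lie on the curve.


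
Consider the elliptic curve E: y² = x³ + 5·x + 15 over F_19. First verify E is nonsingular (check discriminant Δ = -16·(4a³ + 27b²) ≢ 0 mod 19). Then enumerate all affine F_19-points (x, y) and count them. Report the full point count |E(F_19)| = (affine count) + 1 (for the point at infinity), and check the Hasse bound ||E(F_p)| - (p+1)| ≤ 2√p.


Affine points = {(3, 0), (4, 2), (4, 17), (8, 4), (8, 15), (10, 1), (10, 18), (12, 6), (12, 13), (13, 4), (13, 15), (14, 6), (14, 13), (15, 8), (15, 11), (16, 7), (16, 12), (17, 4), (17, 15), (18, 3), (18, 16)}; affine count = 21; |E(F_19)| = 22.

Discriminant check: Δ ∝ 4a³ + 27b² = 4·5³ + 27·15² = 4·125 + 27·225 ≡ 1 (mod 19). Nonzero ⇒ E is nonsingular.
For each x ∈ F_19, compute rhs = x³ + 5·x + 15 mod 19, then count y ∈ F_19 with y² ≡ rhs.
  x = 0: rhs = 15, matching y values: none (0 points).
  x = 1: rhs = 2, matching y values: none (0 points).
  x = 2: rhs = 14, matching y values: none (0 points).
  x = 3: rhs = 0, matching y values: 0 (1 points).
  x = 4: rhs = 4, matching y values: 2, 17 (2 points).
  x = 5: rhs = 13, matching y values: none (0 points).
  x = 6: rhs = 14, matching y values: none (0 points).
  x = 7: rhs = 13, matching y values: none (0 points).
  x = 8: rhs = 16, matching y values: 4, 15 (2 points).
  x = 9: rhs = 10, matching y values: none (0 points).
  x = 10: rhs = 1, matching y values: 1, 18 (2 points).
  x = 11: rhs = 14, matching y values: none (0 points).
  x = 12: rhs = 17, matching y values: 6, 13 (2 points).
  x = 13: rhs = 16, matching y values: 4, 15 (2 points).
  x = 14: rhs = 17, matching y values: 6, 13 (2 points).
  x = 15: rhs = 7, matching y values: 8, 11 (2 points).
  x = 16: rhs = 11, matching y values: 7, 12 (2 points).
  x = 17: rhs = 16, matching y values: 4, 15 (2 points).
  x = 18: rhs = 9, matching y values: 3, 16 (2 points).
Total affine count: 21.
Full point count |E(F_19)| = 21 + 1 = 22.
Hasse bound: |22 − (19+1)| = |2| = 2 ≤ 2√19 ≈ 8.7178 ✓.


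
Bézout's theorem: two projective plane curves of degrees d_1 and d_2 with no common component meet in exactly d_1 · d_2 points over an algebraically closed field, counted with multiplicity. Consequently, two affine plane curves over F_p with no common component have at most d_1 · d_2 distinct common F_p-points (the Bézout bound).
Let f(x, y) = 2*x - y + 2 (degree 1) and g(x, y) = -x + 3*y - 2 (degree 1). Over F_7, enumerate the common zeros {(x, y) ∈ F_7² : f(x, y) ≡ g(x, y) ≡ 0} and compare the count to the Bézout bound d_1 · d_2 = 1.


Common zeros: {(2, 6)}; count = 1; Bézout bound = 1.

deg(f) = 1, deg(g) = 1, so Bézout bound = 1.
Scan x ∈ F_7. For each x, list the y ∈ F_7 with f(x, y) ≡ 0 and those with g(x, y) ≡ 0 (mod 7); the common zeros in that column are the intersection.
  x = 0: f ≡ 0 at y ∈ {2}; g ≡ 0 at y ∈ {3}; common: ∅.
  x = 1: f ≡ 0 at y ∈ {4}; g ≡ 0 at y ∈ {1}; common: ∅.
  x = 2: f ≡ 0 at y ∈ {6}; g ≡ 0 at y ∈ {6}; common: {6}.
  x = 3: f ≡ 0 at y ∈ {1}; g ≡ 0 at y ∈ {4}; common: ∅.
  x = 4: f ≡ 0 at y ∈ {3}; g ≡ 0 at y ∈ {2}; common: ∅.
  x = 5: f ≡ 0 at y ∈ {5}; g ≡ 0 at y ∈ {0}; common: ∅.
  x = 6: f ≡ 0 at y ∈ {0}; g ≡ 0 at y ∈ {5}; common: ∅.
Collecting: common zeros = {(2, 6)}, so the count is 1.
Comparison with the Bézout bound: 1 ≤ 1 = deg(f)·deg(g), as expected for curves with no common component (the bound is attained).


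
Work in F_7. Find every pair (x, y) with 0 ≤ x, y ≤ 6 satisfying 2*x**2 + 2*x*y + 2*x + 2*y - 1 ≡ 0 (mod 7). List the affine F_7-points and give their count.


Affine F_7-points: {(0, 4), (1, 1), (2, 4), (3, 5), (4, 1), (5, 5)}; count = 6.

For each of the 49 pairs (x, y) ∈ F_7², evaluate f(x, y) mod 7. Record the zeros.
  x = 0: [0↦6, 1↦1, 2↦3, 3↦5, 4↦0, 5↦2, 6↦4]  zeros at y ∈ {4}
  x = 1: [0↦3, 1↦0, 2↦4, 3↦1, 4↦5, 5↦2, 6↦6]  zeros at y ∈ {1}
  x = 2: [0↦4, 1↦3, 2↦2, 3↦1, 4↦0, 5↦6, 6↦5]  zeros at y ∈ {4}
  x = 3: [0↦2, 1↦3, 2↦4, 3↦5, 4↦6, 5↦0, 6↦1]  zeros at y ∈ {5}
  x = 4: [0↦4, 1↦0, 2↦3, 3↦6, 4↦2, 5↦5, 6↦1]  zeros at y ∈ {1}
  x = 5: [0↦3, 1↦1, 2↦6, 3↦4, 4↦2, 5↦0, 6↦5]  zeros at y ∈ {5}
  x = 6: [0↦6, 1↦6, 2↦6, 3↦6, 4↦6, 5↦6, 6↦6]  zeros at y ∈ ∅
Collecting zeros: affine points = {(0, 4), (1, 1), (2, 4), (3, 5), (4, 1), (5, 5)}.
Total count |C(F_7)_aff| = 6.


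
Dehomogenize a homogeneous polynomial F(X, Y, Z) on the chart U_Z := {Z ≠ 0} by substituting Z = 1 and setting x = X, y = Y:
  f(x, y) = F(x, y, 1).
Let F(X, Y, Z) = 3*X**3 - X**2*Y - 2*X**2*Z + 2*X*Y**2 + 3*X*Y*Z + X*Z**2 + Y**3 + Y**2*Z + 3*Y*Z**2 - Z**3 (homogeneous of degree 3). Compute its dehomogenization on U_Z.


f(x, y) = 3*x**3 - x**2*y - 2*x**2 + 2*x*y**2 + 3*x*y + x + y**3 + y**2 + 3*y - 1

On U_Z we set Z = 1. Each monomial c·X^i·Y^j·Z^k in F becomes c·x^i·y^j·1^k = c·x^i·y^j.
Substituting Z = 1: F(X, Y, 1) = 3*x**3 - x**2*y - 2*x**2 + 2*x*y**2 + 3*x*y + x + y**3 + y**2 + 3*y - 1.
Note: deg(f) ≤ deg(F) = 3; strict inequality happens when F is divisible by Z (lost terms).


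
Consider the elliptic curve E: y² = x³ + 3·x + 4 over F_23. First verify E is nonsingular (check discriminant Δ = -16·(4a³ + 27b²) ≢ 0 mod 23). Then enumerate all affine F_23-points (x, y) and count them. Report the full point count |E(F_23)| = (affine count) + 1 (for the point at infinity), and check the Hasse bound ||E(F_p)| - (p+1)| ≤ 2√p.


Affine points = {(0, 2), (0, 21), (1, 10), (1, 13), (2, 8), (2, 15), (5, 11), (5, 12), (6, 10), (6, 13), (7, 0), (9, 1), (9, 22), (13, 3), (13, 20), (16, 10), (16, 13), (17, 0), (18, 5), (18, 18), (21, 6), (21, 17), (22, 0)}; affine count = 23; |E(F_23)| = 24.

Discriminant check: Δ ∝ 4a³ + 27b² = 4·3³ + 27·4² = 4·27 + 27·16 ≡ 11 (mod 23). Nonzero ⇒ E is nonsingular.
For each x ∈ F_23, compute rhs = x³ + 3·x + 4 mod 23, then count y ∈ F_23 with y² ≡ rhs.
  x = 0: rhs = 4, matching y values: 2, 21 (2 points).
  x = 1: rhs = 8, matching y values: 10, 13 (2 points).
  x = 2: rhs = 18, matching y values: 8, 15 (2 points).
  x = 3: rhs = 17, matching y values: none (0 points).
  x = 4: rhs = 11, matching y values: none (0 points).
  x = 5: rhs = 6, matching y values: 11, 12 (2 points).
  x = 6: rhs = 8, matching y values: 10, 13 (2 points).
  x = 7: rhs = 0, matching y values: 0 (1 points).
  x = 8: rhs = 11, matching y values: none (0 points).
  x = 9: rhs = 1, matching y values: 1, 22 (2 points).
  x = 10: rhs = 22, matching y values: none (0 points).
  x = 11: rhs = 11, matching y values: none (0 points).
  x = 12: rhs = 20, matching y values: none (0 points).
  x = 13: rhs = 9, matching y values: 3, 20 (2 points).
  x = 14: rhs = 7, matching y values: none (0 points).
  x = 15: rhs = 20, matching y values: none (0 points).
  x = 16: rhs = 8, matching y values: 10, 13 (2 points).
  x = 17: rhs = 0, matching y values: 0 (1 points).
  x = 18: rhs = 2, matching y values: 5, 18 (2 points).
  x = 19: rhs = 20, matching y values: none (0 points).
  x = 20: rhs = 14, matching y values: none (0 points).
  x = 21: rhs = 13, matching y values: 6, 17 (2 points).
  x = 22: rhs = 0, matching y values: 0 (1 points).
Total affine count: 23.
Full point count |E(F_23)| = 23 + 1 = 24.
Hasse bound: |24 − (23+1)| = |0| = 0 ≤ 2√23 ≈ 9.5917 ✓.
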